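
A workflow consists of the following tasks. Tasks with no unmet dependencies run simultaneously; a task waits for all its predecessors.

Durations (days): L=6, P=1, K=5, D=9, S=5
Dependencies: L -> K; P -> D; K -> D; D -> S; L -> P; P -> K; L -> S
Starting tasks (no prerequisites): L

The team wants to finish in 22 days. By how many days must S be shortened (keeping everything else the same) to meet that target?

Current finish: 26 days; target: 22.
S is on every critical path, so each day cut from S cuts the finish by one (this holds down to a finish of 22).
Need 26 − 22 = 4 days off S → S becomes 1 day, finish becomes 22.

4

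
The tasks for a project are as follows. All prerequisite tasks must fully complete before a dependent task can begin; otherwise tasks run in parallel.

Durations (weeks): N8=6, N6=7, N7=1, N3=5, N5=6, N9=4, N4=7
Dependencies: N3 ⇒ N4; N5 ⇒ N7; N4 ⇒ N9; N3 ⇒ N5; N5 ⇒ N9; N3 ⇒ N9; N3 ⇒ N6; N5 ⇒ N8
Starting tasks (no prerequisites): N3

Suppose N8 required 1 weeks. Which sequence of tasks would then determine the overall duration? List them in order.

Critical path before the change: N3→N5→N8 = 5+6+6 = 17 giving 17 weeks.
N8 lies on that path, so at 1 week the path becomes 12 weeks.
New critical path: N3→N4→N9 = 5+7+4 = 16 ⇒ 16 weeks.

N3, N4, N9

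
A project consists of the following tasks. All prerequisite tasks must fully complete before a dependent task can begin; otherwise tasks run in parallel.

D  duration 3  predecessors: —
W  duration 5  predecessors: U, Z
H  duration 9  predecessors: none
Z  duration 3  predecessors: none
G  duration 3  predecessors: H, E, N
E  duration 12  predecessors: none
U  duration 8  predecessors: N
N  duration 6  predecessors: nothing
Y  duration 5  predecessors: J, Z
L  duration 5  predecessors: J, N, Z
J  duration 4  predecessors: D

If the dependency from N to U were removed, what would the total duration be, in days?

Original critical path: N→U→W = 6+8+5 = 19 ⇒ 19 days.
Without N→U, U's earliest start moves from 6 to 0.
After: E→G = 12+3 = 15 → 15 days.

15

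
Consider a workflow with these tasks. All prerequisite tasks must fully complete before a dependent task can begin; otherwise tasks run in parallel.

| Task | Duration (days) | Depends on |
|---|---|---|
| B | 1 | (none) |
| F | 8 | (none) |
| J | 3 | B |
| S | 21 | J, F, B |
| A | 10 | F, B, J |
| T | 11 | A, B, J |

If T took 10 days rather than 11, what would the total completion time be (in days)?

The binding path is F→A→T = 8+10+11 = 29; finish at 29 days.
Since T is critical, the -1 change carries straight to that chain (now 28 days).
The binding chain switches to F→S = 8+21 = 29; finish 29 days.

29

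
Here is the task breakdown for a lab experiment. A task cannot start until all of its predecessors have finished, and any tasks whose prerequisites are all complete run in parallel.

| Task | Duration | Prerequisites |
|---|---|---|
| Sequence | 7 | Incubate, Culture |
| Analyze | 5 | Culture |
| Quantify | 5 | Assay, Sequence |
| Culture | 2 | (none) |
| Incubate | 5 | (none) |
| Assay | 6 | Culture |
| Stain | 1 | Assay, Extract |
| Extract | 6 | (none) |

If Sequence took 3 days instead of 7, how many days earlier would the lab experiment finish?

Baseline: Incubate→Sequence→Quantify = 5+7+5 = 17 → 17 days.
Since Sequence is critical, the -4 change carries straight to that chain (now 13 days).
The binding chain switches to Culture→Assay→Quantify = 2+6+5 = 13; finish 13 days.
Change in finish: 13 − 17 = -4 days.

4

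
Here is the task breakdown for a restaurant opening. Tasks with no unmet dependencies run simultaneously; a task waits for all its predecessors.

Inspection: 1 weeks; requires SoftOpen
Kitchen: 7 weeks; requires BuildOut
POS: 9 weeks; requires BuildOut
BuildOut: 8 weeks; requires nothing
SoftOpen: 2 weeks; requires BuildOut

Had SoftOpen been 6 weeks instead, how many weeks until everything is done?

Critical path before the change: BuildOut→POS = 8+9 = 17 giving 17 weeks.
SoftOpen has 6 weeks of float (longest path through it is 11).
That remains the longest chain; total 17 weeks.

17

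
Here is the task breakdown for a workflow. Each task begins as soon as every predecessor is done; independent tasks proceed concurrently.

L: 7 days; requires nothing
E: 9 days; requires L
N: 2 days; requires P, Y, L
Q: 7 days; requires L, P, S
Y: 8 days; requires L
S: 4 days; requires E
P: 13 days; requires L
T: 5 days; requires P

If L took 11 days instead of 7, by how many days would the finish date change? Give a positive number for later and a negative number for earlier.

4

Actual critical path: L→P→Q = 7+13+7 = 27 ⇒ 27 days.
L is on the critical path; changing it to 11 makes that path 31 days.
No other chain overtakes it, so the finish is 31 days.
Change in finish: 31 − 27 = +4 days.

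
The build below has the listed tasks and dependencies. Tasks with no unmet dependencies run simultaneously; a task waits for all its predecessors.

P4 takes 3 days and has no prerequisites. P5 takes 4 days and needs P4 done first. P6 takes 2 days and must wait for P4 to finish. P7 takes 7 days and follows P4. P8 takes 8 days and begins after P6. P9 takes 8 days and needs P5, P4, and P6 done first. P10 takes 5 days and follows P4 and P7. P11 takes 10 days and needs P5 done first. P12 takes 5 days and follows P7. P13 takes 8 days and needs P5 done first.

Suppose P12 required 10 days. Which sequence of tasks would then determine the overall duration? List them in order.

P4, P7, P12

Critical path before the change: P4→P5→P11 = 3+4+10 = 17 giving 17 days.
P12 is off the critical path — its longest chain is 15 days, giving 2 of slack.
The binding chain switches to P4→P7→P12 = 3+7+10 = 20; finish 20 days.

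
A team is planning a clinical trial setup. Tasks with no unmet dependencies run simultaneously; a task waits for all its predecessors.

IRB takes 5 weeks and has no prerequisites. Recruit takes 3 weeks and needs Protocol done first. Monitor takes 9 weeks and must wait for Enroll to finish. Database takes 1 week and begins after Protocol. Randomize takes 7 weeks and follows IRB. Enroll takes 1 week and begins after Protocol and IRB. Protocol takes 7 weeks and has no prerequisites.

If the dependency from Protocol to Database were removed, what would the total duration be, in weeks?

17

With the dependency in place, Protocol→Enroll→Monitor = 7+1+9 = 17 sets the finish at 17 weeks.
Without Protocol→Database, Database's earliest start moves from 7 to 0.
The longest chain is now Protocol→Enroll→Monitor = 7+1+9 = 17, so the project takes 17 weeks.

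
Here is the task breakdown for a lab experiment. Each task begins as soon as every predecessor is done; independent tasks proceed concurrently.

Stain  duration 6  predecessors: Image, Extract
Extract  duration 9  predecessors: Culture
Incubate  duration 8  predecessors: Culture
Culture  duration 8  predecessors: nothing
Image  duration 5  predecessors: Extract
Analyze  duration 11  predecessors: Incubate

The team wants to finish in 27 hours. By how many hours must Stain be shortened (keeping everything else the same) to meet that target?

1

Current finish: 28 hours; target: 27.
Stain is on every critical path, so each hour cut from Stain cuts the finish by one (this holds down to a finish of 27).
Need 28 − 27 = 1 hour off Stain → Stain becomes 5 hours, finish becomes 27.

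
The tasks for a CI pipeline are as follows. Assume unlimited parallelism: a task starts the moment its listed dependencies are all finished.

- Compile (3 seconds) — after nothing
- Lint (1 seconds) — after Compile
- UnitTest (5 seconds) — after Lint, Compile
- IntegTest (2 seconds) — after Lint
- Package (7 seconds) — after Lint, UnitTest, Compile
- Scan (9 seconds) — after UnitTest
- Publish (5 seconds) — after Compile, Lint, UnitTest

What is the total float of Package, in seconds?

2

The longest chain is Compile→Lint→UnitTest→Scan = 3+1+5+9 = 18; overall finish 18 seconds.
The longest chain containing Package totals 16 seconds.
So Package can slip 18 − 16 = 2 seconds.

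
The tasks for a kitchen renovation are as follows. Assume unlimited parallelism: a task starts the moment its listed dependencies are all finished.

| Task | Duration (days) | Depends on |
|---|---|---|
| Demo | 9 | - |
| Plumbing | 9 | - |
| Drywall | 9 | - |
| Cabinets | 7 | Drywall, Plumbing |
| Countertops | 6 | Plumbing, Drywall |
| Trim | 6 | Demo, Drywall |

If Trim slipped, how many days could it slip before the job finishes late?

The longest chain is Plumbing→Cabinets = 9+7 = 16; overall finish 16 days.
The longest chain containing Trim totals 15 days.
Slack of Trim = 10 − 9 = 1 day.

1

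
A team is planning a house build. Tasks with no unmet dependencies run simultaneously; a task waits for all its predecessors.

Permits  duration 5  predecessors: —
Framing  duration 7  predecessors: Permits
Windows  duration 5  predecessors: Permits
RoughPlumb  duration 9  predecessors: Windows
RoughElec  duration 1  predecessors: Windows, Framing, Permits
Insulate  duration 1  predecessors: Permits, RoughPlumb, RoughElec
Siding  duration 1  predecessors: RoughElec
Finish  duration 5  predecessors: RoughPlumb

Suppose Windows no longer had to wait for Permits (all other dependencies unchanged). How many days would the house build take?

19

With the dependency in place, Permits→Windows→RoughPlumb→Finish = 5+5+9+5 = 24 sets the finish at 24 days.
Without Permits→Windows, Windows's earliest start moves from 5 to 0.
After: Windows→RoughPlumb→Finish = 5+9+5 = 19 → 19 days.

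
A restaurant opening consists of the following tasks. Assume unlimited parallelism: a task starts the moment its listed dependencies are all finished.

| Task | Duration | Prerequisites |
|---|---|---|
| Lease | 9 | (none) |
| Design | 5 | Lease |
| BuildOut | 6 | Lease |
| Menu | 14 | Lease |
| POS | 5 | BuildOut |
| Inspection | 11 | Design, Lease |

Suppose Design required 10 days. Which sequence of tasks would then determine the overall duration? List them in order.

Lease, Design, Inspection

As given, the longest chain is Lease→Design→Inspection = 9+5+11 = 25, so the finish is 25 days.
Design lies on that path, so at 10 days the path becomes 30 days.
No other chain overtakes it, so the finish is 30 days.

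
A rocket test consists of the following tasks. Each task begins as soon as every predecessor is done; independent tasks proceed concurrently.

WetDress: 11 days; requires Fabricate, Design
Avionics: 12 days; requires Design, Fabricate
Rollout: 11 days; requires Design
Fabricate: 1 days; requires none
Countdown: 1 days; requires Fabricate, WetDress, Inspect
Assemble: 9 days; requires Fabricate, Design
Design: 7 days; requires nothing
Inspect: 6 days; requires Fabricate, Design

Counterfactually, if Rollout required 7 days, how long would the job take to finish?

19

Baseline: Design→Avionics = 7+12 = 19 → 19 days.
The longest path through Rollout is only 18 days, so Rollout has float 1.
No other chain overtakes it, so the finish is 19 days.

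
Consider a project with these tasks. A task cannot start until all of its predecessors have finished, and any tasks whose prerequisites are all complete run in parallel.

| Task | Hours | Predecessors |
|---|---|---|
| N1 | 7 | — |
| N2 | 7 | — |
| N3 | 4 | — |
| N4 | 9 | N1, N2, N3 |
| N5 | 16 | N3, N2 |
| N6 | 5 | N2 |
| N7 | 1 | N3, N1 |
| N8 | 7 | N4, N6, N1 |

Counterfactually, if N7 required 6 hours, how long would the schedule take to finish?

The binding path is N1→N4→N8 = 7+9+7 = 23; finish at 23 hours.
The longest path through N7 is only 8 hours, so N7 has float 15.
The critical path is still N1→N4→N8; finish is now 23 hours.

23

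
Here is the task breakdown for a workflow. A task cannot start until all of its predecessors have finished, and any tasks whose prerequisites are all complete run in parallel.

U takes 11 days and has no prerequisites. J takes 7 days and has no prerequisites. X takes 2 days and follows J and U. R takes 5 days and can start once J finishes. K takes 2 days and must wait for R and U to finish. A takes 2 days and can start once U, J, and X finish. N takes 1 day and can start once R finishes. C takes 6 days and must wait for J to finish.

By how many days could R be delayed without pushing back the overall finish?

Critical path: U→X→A = 11+2+2 = 15, so the finish is 15 days.
Longest path through R: 14 days (earliest finish 12, latest finish 13).
So R can slip 13 − 12 = 1 day.

1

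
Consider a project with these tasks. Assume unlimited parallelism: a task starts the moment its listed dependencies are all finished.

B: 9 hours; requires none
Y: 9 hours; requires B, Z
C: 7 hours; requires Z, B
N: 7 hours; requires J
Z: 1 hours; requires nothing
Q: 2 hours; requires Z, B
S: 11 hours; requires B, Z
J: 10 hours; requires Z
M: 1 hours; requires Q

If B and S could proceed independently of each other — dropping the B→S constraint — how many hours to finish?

18

Original critical path: B→S = 9+11 = 20 ⇒ 20 hours.
Without B→S, S's earliest start moves from 9 to 1.
The longest chain is now B→Y = 9+9 = 18, so the job takes 18 hours.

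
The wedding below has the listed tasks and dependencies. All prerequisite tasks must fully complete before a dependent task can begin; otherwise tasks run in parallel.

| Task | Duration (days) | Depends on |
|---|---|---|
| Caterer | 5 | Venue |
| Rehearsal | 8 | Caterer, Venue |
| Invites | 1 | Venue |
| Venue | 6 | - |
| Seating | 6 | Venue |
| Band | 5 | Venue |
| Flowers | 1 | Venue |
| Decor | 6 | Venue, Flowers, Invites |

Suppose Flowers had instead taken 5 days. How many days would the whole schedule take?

19

Actual critical path: Venue→Caterer→Rehearsal = 6+5+8 = 19 ⇒ 19 days.
Flowers is off the critical path — its longest chain is 13 days, giving 6 of slack.
The critical path is still Venue→Caterer→Rehearsal; finish is now 19 days.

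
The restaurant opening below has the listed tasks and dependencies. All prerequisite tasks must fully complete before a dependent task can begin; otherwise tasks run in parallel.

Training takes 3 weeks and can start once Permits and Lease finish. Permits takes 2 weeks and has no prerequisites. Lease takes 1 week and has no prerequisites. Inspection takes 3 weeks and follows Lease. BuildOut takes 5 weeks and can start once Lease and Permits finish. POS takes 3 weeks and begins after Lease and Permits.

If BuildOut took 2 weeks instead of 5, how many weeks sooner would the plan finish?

2

As given, the longest chain is Permits→BuildOut = 2+5 = 7, so the finish is 7 weeks.
Since BuildOut is critical, the -3 change carries straight to that chain (now 4 weeks).
The binding chain switches to Permits→Training = 2+3 = 5; finish 5 weeks.
Change in finish: 5 − 7 = -2 weeks.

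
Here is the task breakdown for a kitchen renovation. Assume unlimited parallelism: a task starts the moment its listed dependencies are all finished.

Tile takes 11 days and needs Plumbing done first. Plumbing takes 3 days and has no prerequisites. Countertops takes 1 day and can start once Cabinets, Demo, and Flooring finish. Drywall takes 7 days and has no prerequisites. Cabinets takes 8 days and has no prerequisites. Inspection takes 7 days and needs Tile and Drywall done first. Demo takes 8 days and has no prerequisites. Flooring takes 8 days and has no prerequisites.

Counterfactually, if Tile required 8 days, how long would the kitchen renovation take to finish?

18

Baseline: Plumbing→Tile→Inspection = 3+11+7 = 21 → 21 days.
Since Tile is critical, the -3 change carries straight to that chain (now 18 days).
The critical path is still Plumbing→Tile→Inspection; finish is now 18 days.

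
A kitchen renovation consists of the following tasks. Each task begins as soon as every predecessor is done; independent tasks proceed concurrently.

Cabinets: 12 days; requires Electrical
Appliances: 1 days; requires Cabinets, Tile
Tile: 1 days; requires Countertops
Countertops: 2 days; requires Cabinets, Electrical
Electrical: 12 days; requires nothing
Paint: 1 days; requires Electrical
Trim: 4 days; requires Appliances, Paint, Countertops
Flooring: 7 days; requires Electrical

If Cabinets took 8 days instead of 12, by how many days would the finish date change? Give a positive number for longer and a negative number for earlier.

-4

Critical path before the change: Electrical→Cabinets→Countertops→Tile→Appliances→Trim = 12+12+2+1+1+4 = 32 giving 32 days.
Since Cabinets is critical, the -4 change carries straight to that chain (now 28 days).
The critical path is still Electrical→Cabinets→Countertops→Tile→Appliances→Trim; finish is now 28 days.
Change in finish: 28 − 32 = -4 days.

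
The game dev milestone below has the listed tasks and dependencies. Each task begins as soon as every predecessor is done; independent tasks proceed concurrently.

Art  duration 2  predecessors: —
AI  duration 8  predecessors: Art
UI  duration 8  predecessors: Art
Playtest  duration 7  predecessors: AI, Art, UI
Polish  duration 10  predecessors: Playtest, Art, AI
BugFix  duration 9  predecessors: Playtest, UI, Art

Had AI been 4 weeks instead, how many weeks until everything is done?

27

Baseline: Art→AI→Playtest→Polish = 2+8+7+10 = 27 → 27 weeks.
AI lies on that path, so at 4 weeks the path becomes 23 weeks.
New critical path: Art→UI→Playtest→Polish = 2+8+7+10 = 27 ⇒ 27 weeks.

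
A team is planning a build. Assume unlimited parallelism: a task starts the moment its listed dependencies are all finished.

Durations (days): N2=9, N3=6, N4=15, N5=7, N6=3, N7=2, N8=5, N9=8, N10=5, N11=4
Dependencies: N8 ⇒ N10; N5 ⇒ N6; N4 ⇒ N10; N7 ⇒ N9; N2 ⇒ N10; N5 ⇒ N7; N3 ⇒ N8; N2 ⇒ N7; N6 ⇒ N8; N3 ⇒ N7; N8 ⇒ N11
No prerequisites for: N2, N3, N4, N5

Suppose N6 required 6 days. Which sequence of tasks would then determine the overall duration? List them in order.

N5, N6, N8, N10

Actual critical path: N5→N6→N8→N10 = 7+3+5+5 = 20 ⇒ 20 days.
Since N6 is critical, the +3 change carries straight to that chain (now 23 days).
No other chain overtakes it, so the finish is 23 days.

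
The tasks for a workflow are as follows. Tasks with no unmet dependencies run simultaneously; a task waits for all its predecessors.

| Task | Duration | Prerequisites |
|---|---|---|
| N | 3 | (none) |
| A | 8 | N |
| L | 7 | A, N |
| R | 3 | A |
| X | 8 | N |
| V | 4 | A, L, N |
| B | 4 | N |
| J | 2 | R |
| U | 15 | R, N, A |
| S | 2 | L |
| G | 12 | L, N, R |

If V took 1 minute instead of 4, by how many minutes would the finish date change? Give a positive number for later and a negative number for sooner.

As given, the longest chain is N→A→L→G = 3+8+7+12 = 30, so the finish is 30 minutes.
V is off the critical path — its longest chain is 22 minutes, giving 8 of slack.
No other chain overtakes it, so the finish is 30 minutes.
Change in finish: 30 − 30 = +0 minutes.

0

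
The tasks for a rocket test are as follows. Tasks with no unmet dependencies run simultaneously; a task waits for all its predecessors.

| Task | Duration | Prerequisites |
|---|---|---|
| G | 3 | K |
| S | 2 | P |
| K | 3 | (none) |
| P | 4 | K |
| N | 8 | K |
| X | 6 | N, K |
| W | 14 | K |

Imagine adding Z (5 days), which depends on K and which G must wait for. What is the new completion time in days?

Originally the plan takes 17 days.
With Z inserted, G now waits for max(K, Z).
New critical path: K→N→X = 3+8+6 = 17 ⇒ 17 days.

17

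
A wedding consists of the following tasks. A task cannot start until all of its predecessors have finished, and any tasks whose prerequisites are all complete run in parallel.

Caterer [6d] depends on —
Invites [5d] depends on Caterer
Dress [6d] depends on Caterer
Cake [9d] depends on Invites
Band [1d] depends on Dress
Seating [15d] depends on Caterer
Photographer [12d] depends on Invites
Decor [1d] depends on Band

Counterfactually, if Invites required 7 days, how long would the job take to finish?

25

Baseline: Caterer→Invites→Photographer = 6+5+12 = 23 → 23 days.
Since Invites is critical, the +2 change carries straight to that chain (now 25 days).
That remains the longest chain; total 25 days.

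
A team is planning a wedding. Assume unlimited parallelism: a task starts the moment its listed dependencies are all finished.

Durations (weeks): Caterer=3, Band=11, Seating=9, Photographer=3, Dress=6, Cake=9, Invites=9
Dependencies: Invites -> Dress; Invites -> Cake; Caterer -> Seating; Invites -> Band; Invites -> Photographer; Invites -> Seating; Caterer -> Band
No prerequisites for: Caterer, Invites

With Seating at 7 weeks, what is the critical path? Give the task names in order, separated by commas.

Invites, Band

Baseline: Invites→Band = 9+11 = 20 → 20 weeks.
The longest path through Seating is only 18 weeks, so Seating has float 2.
The critical path is still Invites→Band; finish is now 20 weeks.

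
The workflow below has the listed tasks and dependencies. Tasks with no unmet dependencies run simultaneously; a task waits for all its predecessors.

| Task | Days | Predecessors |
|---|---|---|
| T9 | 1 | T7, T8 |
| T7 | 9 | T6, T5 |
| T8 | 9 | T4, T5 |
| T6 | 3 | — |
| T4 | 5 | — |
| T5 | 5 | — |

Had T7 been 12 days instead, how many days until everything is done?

18

As given, the longest chain is T5→T7→T9 = 5+9+1 = 15, so the finish is 15 days.
Since T7 is critical, the +3 change carries straight to that chain (now 18 days).
The critical path is still T5→T7→T9; finish is now 18 days.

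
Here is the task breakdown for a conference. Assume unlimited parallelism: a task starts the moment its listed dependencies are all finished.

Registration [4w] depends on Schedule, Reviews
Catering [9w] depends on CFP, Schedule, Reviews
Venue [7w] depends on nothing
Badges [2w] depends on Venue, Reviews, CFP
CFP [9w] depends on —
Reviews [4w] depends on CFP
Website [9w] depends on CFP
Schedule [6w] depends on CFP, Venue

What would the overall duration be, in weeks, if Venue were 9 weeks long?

24

As given, the longest chain is CFP→Schedule→Catering = 9+6+9 = 24, so the finish is 24 weeks.
The longest path through Venue is only 22 weeks, so Venue has float 2.
The binding chain switches to Venue→Schedule→Catering = 9+6+9 = 24; finish 24 weeks.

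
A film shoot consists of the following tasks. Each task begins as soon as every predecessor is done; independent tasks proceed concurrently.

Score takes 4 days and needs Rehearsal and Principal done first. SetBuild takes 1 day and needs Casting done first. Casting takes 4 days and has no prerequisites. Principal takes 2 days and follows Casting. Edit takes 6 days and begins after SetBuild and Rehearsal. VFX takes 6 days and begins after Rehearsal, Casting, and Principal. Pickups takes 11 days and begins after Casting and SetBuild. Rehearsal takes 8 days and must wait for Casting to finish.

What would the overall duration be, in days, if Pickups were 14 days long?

Critical path before the change: Casting→Rehearsal→VFX = 4+8+6 = 18 giving 18 days.
The longest path through Pickups is only 16 days, so Pickups has float 2.
The binding chain switches to Casting→SetBuild→Pickups = 4+1+14 = 19; finish 19 days.

19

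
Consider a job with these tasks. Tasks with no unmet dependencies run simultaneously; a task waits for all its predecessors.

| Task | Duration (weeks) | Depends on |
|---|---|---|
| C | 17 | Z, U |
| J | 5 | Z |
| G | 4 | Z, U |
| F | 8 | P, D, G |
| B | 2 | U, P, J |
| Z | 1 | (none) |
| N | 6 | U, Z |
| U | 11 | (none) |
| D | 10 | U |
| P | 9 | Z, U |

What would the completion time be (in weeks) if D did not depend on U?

28

Original critical path: U→D→F = 11+10+8 = 29 ⇒ 29 weeks.
Without U→D, D's earliest start moves from 11 to 0.
New critical path: U→C = 11+17 = 28 ⇒ 28 weeks.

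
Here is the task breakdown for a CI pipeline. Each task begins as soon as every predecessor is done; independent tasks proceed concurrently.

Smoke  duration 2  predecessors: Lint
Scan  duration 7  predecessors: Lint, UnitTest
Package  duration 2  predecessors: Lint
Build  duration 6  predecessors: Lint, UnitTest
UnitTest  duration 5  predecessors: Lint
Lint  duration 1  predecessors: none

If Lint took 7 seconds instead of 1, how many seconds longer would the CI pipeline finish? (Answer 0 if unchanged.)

6

The binding path is Lint→UnitTest→Scan = 1+5+7 = 13; finish at 13 seconds.
Since Lint is critical, the +6 change carries straight to that chain (now 19 seconds).
The critical path is still Lint→UnitTest→Scan; finish is now 19 seconds.
Change in finish: 19 − 13 = +6 seconds.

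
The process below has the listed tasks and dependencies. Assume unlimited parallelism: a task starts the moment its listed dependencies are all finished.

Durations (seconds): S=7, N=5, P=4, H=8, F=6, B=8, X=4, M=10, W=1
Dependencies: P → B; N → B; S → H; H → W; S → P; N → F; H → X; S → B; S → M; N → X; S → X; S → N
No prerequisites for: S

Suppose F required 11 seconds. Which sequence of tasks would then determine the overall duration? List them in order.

S, N, F

Baseline: S→N→B = 7+5+8 = 20 → 20 seconds.
F is off the critical path — its longest chain is 18 seconds, giving 2 of slack.
The binding chain switches to S→N→F = 7+5+11 = 23; finish 23 seconds.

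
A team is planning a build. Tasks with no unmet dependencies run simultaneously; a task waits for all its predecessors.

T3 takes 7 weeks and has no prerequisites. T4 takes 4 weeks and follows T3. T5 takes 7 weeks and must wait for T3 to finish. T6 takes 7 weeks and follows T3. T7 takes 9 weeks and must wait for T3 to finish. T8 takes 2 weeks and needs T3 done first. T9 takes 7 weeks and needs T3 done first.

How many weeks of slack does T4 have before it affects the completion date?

5

The longest chain is T3→T7 = 7+9 = 16; overall finish 16 weeks.
Longest path through T4: 11 weeks (earliest finish 11, latest finish 16).
Slack of T4 = 12 − 7 = 5 weeks.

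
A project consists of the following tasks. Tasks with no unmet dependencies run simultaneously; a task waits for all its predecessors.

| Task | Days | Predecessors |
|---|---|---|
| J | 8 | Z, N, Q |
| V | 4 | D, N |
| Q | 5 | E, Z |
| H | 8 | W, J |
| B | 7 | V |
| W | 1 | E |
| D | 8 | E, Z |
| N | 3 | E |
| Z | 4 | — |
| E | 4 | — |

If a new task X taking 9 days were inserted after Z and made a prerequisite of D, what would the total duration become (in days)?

32

Originally the schedule takes 25 days.
With X inserted, D now waits for max(E, Z, X).
New critical path: Z→X→D→V→B = 4+9+8+4+7 = 32 ⇒ 32 days.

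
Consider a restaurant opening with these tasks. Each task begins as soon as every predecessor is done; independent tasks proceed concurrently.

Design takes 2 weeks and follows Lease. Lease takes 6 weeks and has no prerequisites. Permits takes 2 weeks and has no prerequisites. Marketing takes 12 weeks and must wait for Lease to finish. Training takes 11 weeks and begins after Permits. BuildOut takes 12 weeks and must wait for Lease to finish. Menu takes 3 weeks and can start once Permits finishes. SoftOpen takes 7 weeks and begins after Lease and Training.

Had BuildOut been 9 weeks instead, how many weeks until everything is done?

20

As given, the longest chain is Permits→Training→SoftOpen = 2+11+7 = 20, so the finish is 20 weeks.
The longest path through BuildOut is only 18 weeks, so BuildOut has float 2.
That remains the longest chain; total 20 weeks.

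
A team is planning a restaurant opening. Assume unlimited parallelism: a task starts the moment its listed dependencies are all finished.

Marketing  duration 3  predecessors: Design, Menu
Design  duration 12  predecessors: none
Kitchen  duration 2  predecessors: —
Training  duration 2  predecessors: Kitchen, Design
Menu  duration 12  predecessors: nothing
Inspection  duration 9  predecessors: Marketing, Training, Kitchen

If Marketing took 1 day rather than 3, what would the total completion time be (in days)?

The binding path is Design→Marketing→Inspection = 12+3+9 = 24; finish at 24 days.
Marketing is on the critical path; changing it to 1 makes that path 22 days.
New critical path: Design→Training→Inspection = 12+2+9 = 23 ⇒ 23 days.

23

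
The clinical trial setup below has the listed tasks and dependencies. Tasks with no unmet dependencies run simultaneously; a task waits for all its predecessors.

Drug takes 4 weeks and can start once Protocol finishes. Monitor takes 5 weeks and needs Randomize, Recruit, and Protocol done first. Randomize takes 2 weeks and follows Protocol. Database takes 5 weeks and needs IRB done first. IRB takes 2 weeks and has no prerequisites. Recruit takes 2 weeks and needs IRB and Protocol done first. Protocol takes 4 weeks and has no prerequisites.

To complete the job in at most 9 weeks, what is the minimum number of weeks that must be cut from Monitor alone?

Current finish: 11 weeks; target: 9.
Monitor is on every critical path, so each week cut from Monitor cuts the finish by one (this holds down to a finish of 8).
Need 11 − 9 = 2 weeks off Monitor → Monitor becomes 3 weeks, finish becomes 9.

2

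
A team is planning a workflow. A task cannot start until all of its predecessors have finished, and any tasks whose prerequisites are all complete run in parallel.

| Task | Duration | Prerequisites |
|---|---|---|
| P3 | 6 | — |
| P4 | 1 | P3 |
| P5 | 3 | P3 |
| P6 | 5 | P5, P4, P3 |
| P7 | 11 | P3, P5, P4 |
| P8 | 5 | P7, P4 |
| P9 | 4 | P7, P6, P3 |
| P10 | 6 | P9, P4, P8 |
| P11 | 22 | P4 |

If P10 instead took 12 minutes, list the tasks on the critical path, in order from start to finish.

Baseline: P3→P5→P7→P8→P10 = 6+3+11+5+6 = 31 → 31 minutes.
P10 is on the critical path; changing it to 12 makes that path 37 minutes.
No other chain overtakes it, so the finish is 37 minutes.

P3, P5, P7, P8, P10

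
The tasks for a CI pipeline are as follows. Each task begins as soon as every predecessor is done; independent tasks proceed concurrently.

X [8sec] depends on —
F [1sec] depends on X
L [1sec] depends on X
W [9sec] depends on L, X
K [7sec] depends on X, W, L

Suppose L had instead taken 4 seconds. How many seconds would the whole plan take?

As given, the longest chain is X→L→W→K = 8+1+9+7 = 25, so the finish is 25 seconds.
L is on the critical path; changing it to 4 makes that path 28 seconds.
The critical path is still X→L→W→K; finish is now 28 seconds.

28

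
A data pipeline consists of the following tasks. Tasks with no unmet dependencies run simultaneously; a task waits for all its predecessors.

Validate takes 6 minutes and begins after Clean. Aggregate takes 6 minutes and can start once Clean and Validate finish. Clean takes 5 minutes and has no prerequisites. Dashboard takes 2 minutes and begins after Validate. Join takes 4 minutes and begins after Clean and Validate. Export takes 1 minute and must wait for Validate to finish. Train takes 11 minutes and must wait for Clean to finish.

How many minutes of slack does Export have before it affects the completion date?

The longest chain is Clean→Validate→Aggregate = 5+6+6 = 17; overall finish 17 minutes.
The longest chain containing Export totals 12 minutes.
Float = 17 − 12 = 5.

5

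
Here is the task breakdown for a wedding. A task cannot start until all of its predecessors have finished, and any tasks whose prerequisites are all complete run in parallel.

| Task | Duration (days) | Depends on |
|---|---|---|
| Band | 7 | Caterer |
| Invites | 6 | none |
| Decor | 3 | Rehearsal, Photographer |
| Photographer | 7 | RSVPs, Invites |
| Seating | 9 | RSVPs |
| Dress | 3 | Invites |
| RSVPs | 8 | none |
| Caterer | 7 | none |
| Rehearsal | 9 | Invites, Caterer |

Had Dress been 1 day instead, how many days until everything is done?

Critical path before the change: Caterer→Rehearsal→Decor = 7+9+3 = 19 giving 19 days.
Dress has 10 days of float (longest path through it is 9).
The critical path is still Caterer→Rehearsal→Decor; finish is now 19 days.

19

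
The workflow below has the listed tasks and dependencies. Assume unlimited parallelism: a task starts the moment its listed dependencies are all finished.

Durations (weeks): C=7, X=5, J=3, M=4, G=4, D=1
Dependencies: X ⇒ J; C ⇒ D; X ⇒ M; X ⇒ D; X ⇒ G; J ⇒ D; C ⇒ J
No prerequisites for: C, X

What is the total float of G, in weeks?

The longest chain is C→J→D = 7+3+1 = 11; overall finish 11 weeks.
Longest path through G: 9 weeks (earliest finish 9, latest finish 11).
Slack of G = 7 − 5 = 2 weeks.

2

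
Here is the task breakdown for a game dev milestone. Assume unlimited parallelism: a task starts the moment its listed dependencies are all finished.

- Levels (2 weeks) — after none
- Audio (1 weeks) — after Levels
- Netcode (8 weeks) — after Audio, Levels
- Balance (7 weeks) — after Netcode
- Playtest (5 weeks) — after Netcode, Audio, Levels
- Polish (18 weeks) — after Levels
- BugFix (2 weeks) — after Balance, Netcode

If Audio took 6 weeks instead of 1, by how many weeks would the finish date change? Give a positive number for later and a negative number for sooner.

As given, the longest chain is Levels→Audio→Netcode→Balance→BugFix = 2+1+8+7+2 = 20, so the finish is 20 weeks.
Audio is on the critical path; changing it to 6 makes that path 25 weeks.
No other chain overtakes it, so the finish is 25 weeks.
Change in finish: 25 − 20 = +5 weeks.

5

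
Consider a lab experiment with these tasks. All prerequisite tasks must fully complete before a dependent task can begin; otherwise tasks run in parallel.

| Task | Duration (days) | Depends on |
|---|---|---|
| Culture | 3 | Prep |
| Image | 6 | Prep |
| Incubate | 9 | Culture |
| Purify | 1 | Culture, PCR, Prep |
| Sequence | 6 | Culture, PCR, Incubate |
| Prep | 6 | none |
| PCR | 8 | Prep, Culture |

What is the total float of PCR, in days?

1

The longest chain is Prep→Culture→Incubate→Sequence = 6+3+9+6 = 24; overall finish 24 days.
Longest path through PCR: 23 days (earliest finish 17, latest finish 18).
Float = 24 − 23 = 1.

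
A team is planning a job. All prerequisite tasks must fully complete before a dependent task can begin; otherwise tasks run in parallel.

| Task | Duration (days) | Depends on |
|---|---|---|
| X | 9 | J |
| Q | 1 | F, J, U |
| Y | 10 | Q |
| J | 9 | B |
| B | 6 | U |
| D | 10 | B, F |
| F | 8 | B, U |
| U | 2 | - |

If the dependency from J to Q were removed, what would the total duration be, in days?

27

Original critical path: U→B→J→Q→Y = 2+6+9+1+10 = 28 ⇒ 28 days.
Without J→Q, Q's earliest start moves from 17 to 16.
The longest chain is now U→B→F→Q→Y = 2+6+8+1+10 = 27, so the job takes 27 days.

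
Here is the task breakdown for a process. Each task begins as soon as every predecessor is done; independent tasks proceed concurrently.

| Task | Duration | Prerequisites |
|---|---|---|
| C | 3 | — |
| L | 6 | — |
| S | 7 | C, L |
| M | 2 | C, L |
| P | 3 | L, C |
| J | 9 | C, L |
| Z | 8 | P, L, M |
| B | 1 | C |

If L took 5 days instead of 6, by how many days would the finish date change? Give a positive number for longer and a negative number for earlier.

-1

Actual critical path: L→P→Z = 6+3+8 = 17 ⇒ 17 days.
Since L is critical, the -1 change carries straight to that chain (now 16 days).
That remains the longest chain; total 16 days.
Change in finish: 16 − 17 = -1 days.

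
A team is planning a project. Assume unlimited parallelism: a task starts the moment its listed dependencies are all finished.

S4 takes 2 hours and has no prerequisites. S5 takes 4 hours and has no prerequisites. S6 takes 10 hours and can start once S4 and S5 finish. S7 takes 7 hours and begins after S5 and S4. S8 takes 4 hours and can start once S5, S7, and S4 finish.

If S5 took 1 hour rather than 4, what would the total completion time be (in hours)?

13

The binding path is S5→S7→S8 = 4+7+4 = 15; finish at 15 hours.
S5 lies on that path, so at 1 hour the path becomes 12 hours.
New critical path: S4→S7→S8 = 2+7+4 = 13 ⇒ 13 hours.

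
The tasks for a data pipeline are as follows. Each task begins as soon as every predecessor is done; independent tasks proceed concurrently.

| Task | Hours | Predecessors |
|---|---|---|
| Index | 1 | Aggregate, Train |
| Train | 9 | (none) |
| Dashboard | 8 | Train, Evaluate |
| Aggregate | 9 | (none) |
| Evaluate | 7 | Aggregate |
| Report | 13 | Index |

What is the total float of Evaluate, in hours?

0

Aggregate→Evaluate→Dashboard = 9+7+8 = 24 sets the makespan at 24 hours.
Longest path through Evaluate: 24 hours (earliest finish 16, latest finish 16).
So Evaluate can slip 16 − 16 = 0 hours.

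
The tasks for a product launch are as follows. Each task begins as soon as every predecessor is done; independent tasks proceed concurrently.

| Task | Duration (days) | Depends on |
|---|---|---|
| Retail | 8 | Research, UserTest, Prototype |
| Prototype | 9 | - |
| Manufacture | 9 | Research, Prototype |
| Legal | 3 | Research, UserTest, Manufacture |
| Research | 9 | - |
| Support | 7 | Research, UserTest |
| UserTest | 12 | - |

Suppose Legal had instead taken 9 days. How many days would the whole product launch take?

Critical path before the change: Research→Manufacture→Legal = 9+9+3 = 21 giving 21 days.
Legal lies on that path, so at 9 days the path becomes 27 days.
No other chain overtakes it, so the finish is 27 days.

27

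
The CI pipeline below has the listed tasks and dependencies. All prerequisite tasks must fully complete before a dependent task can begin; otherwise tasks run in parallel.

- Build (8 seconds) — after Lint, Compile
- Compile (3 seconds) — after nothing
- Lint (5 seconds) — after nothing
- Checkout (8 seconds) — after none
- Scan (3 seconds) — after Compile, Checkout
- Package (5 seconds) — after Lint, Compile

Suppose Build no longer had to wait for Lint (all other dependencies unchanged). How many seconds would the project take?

With the dependency in place, Lint→Build = 5+8 = 13 sets the finish at 13 seconds.
Without Lint→Build, Build's earliest start moves from 5 to 3.
New critical path: Checkout→Scan = 8+3 = 11 ⇒ 11 seconds.

11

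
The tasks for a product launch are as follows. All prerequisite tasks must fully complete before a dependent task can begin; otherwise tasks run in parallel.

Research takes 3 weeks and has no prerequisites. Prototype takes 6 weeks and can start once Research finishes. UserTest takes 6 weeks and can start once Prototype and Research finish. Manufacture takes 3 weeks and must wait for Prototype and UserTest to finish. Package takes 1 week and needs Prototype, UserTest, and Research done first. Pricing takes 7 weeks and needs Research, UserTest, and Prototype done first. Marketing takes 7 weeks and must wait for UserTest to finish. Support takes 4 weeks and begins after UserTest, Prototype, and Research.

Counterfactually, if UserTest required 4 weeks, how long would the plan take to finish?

Baseline: Research→Prototype→UserTest→Pricing = 3+6+6+7 = 22 → 22 weeks.
UserTest lies on that path, so at 4 weeks the path becomes 20 weeks.
No other chain overtakes it, so the finish is 20 weeks.

20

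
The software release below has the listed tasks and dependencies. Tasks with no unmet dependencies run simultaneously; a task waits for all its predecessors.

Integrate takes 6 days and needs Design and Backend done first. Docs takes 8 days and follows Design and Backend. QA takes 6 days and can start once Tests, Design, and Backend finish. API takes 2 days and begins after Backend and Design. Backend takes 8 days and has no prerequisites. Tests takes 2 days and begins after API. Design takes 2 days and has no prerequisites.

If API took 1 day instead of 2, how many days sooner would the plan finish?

Critical path before the change: Backend→API→Tests→QA = 8+2+2+6 = 18 giving 18 days.
API lies on that path, so at 1 day the path becomes 17 days.
The critical path is still Backend→API→Tests→QA; finish is now 17 days.
Change in finish: 17 − 18 = -1 days.

1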